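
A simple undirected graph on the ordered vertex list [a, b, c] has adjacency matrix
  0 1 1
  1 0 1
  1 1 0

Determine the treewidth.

2

A width-2 tree decomposition is:
Bags: B1 = {a, b, c}
Tree: (single bag)
A single bag containing all 3 vertices is trivially a valid decomposition of width 2. Conversely, {a, b, c} is a clique of size 3, and the vertices of any clique must share a bag in every tree decomposition; so some bag has ≥ 3 vertices and tw(G) ≥ 2. The upper and lower bounds meet at 2, so that is the treewidth.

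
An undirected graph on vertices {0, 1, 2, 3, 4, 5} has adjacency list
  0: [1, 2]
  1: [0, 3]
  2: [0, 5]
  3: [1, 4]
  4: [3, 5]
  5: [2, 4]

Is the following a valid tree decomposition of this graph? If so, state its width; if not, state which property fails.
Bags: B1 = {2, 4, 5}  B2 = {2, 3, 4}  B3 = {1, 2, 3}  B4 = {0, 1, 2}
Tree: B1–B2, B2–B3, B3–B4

Yes; width 2.

Vertex coverage: the bags together contain {0, 1, 2, 3, 4, 5}, the full vertex set. Edge coverage: each edge of G has both endpoints in at least one bag. Running intersection: for every vertex, the bags containing it form a connected subtree. All three properties hold, so this is a valid tree decomposition of width max|bag| − 1 = 2, and hence tw(G) ≤ 2.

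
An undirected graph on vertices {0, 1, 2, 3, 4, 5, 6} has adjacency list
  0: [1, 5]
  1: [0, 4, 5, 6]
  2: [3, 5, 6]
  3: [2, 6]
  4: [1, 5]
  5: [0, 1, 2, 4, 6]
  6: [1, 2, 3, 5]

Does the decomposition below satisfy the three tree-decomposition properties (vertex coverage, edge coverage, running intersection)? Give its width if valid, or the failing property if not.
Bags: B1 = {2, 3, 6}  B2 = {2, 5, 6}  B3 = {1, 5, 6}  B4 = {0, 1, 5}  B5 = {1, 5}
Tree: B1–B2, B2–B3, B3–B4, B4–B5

A tree decomposition must satisfy three properties: every vertex lies in some bag; for every edge, both endpoints lie together in some bag; and for every vertex, the bags containing it form a connected subtree. Here vertex 4 appears in no bag, so the decomposition is invalid.

No — vertex 4 appears in no bag.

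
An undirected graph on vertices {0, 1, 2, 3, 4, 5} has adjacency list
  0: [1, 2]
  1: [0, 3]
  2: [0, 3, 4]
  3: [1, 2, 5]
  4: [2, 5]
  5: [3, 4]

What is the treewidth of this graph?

2

A width-2 tree decomposition is:
Bags: B1 = {3, 4, 5}  B2 = {2, 3, 4}  B3 = {1, 2, 3}  B4 = {0, 1, 2}
Tree: B1–B2, B2–B3, B3–B4
The largest bag has 3 vertices, giving width 2; this decomposition certifies tw(G) ≤ 2. Since 5–4–2–3–5 is a cycle in G, G is not acyclic. Forests are exactly the graphs of treewidth ≤ 1, so tw(G) ≥ 2. Combining the bounds, tw(G) = 2.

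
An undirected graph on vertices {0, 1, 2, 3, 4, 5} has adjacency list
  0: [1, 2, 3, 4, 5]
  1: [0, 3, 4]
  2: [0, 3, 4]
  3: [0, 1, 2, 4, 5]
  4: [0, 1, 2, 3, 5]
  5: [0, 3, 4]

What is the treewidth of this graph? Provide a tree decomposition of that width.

Each bag holds 4 vertices, so the decomposition has width 3, which upper-bounds the treewidth. On the other hand G contains the 4-clique {0, 1, 3, 4}. A clique must lie in a single bag of any decomposition, so no decomposition can have width below 3. The upper and lower bounds meet at 3, so that is the treewidth.

Treewidth 3.
One such decomposition:
Bags: B1 = {0, 2, 3, 4}  B2 = {0, 1, 3, 4}  B3 = {0, 3, 4, 5}
Tree: B1–B2, B2–B3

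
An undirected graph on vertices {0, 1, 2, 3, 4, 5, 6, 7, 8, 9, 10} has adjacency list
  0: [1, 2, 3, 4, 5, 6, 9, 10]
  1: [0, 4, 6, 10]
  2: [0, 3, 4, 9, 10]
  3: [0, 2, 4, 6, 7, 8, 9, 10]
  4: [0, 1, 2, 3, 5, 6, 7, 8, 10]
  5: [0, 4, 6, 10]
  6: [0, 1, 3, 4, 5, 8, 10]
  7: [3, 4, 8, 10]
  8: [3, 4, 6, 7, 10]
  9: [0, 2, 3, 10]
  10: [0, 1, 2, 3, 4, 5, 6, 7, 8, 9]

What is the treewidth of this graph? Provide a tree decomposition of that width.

Treewidth 4.
One optimal decomposition is:
Bags: B1 = {0, 2, 3, 9, 10}  B2 = {0, 2, 3, 4, 10}  B3 = {0, 3, 4, 6, 10}  B4 = {0, 4, 5, 6, 10}  B5 = {3, 4, 6, 8, 10}  B6 = {3, 4, 7, 8, 10}  B7 = {0, 1, 4, 6, 10}
Tree: B1–B2, B2–B3, B3–B4, B3–B5, B5–B6, B3–B7

The largest bag has 5 vertices, giving width 4; this decomposition certifies tw(G) ≤ 4. On the other hand G contains the 5-clique {0, 2, 3, 9, 10}. A clique must lie in a single bag of any decomposition, so no decomposition can have width below 4. Therefore the treewidth is 4.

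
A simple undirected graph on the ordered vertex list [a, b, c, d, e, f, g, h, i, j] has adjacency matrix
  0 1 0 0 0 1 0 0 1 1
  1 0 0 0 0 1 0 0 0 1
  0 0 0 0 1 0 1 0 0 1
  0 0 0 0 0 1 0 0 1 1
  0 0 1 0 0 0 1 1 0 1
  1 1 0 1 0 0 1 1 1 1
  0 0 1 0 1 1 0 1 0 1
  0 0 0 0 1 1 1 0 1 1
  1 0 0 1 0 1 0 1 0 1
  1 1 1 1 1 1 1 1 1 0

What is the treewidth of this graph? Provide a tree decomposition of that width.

Treewidth 3.
Bags: B1 = {f, g, h, j}  B2 = {f, h, i, j}  B3 = {e, g, h, j}  B4 = {d, f, i, j}  B5 = {a, f, i, j}  B6 = {c, e, g, j}  B7 = {a, b, f, j}
Tree: B1–B2, B1–B3, B2–B4, B4–B5, B3–B6, B5–B7

Each bag holds 4 vertices, so the decomposition has width 3, which upper-bounds the treewidth. On the other hand G contains the 4-clique {e, g, h, j}. A clique must lie in a single bag of any decomposition, so no decomposition can have width below 3. Combining the bounds, tw(G) = 3.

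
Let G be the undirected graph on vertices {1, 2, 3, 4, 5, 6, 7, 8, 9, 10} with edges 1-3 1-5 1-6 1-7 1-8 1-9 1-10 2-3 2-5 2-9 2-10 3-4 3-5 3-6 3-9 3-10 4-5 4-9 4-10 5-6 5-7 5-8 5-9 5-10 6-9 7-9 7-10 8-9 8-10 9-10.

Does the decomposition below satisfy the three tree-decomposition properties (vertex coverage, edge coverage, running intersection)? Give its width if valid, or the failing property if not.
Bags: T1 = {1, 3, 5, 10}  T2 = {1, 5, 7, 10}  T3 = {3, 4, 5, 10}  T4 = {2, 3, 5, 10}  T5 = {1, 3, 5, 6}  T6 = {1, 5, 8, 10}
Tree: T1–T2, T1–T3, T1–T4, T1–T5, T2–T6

No — vertex 9 appears in no bag.

A tree decomposition must satisfy three properties: every vertex lies in some bag; for every edge, both endpoints lie together in some bag; and for every vertex, the bags containing it form a connected subtree. Here vertex 9 appears in no bag, so the decomposition is invalid.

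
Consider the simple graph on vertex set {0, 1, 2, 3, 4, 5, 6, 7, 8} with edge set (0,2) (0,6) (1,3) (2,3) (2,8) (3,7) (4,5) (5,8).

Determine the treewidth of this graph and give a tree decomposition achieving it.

Treewidth 1.
One such decomposition:
Bags: B1 = {5, 8}  B2 = {2, 8}  B3 = {4, 5}  B4 = {2, 3}  B5 = {0, 2}  B6 = {0, 6}  B7 = {1, 3}  B8 = {3, 7}
Tree: B1–B2, B1–B3, B2–B4, B4–B5, B5–B6, B4–B7, B7–B8

Each bag holds 2 vertices, so the decomposition has width 1, which upper-bounds the treewidth. Since G has at least one edge (e.g. 8–5), it is not an edgeless graph, so tw(G) ≥ 1. Combining the bounds, tw(G) = 1.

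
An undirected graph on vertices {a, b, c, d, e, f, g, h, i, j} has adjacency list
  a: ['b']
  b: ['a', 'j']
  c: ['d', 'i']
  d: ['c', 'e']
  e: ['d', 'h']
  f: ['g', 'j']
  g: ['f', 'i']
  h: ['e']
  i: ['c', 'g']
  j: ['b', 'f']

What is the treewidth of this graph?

A width-1 tree decomposition is:
Bags: B1 = {a, b}  B2 = {b, j}  B3 = {f, j}  B4 = {f, g}  B5 = {g, i}  B6 = {c, i}  B7 = {c, d}  B8 = {d, e}  B9 = {e, h}
Tree: B1–B2, B2–B3, B3–B4, B4–B5, B5–B6, B6–B7, B7–B8, B8–B9
Each bag holds 2 vertices, so the decomposition has width 1, which upper-bounds the treewidth. G has an edge, so its treewidth is at least 1. Therefore the treewidth is 1.

1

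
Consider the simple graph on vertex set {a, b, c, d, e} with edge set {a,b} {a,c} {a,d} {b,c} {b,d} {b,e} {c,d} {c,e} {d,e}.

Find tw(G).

3

A width-3 tree decomposition is:
Bags: B1 = {a, b, c, d}  B2 = {b, c, d, e}
Tree: B1–B2
Each bag holds 4 vertices, so the decomposition has width 3, which upper-bounds the treewidth. Conversely, {b, c, d, e} is a clique of size 4, and the vertices of any clique must share a bag in every tree decomposition; so some bag has ≥ 4 vertices and tw(G) ≥ 3. Hence tw(G) = 3 exactly.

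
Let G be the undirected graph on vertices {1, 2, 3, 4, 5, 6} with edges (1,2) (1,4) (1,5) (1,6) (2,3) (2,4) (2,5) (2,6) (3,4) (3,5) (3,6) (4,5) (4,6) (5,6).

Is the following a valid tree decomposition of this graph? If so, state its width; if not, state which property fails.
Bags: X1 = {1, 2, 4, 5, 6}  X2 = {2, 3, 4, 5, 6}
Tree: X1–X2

Every vertex of G appears in some bag (union = {1, 2, 3, 4, 5, 6}); every edge is covered by a bag; and for each vertex v the set of bags containing v is connected in the bag tree. The decomposition is therefore valid. The largest bag has 5 vertices, so the width is 4.

Yes; width 4.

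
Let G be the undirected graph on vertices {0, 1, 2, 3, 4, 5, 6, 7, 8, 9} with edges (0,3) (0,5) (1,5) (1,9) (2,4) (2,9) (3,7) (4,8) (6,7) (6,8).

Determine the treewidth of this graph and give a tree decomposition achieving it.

Treewidth 2.
One such decomposition:
Bags: B1 = {4, 6, 8}  B2 = {2, 4, 6}  B3 = {2, 6, 9}  B4 = {1, 6, 9}  B5 = {1, 5, 6}  B6 = {0, 5, 6}  B7 = {0, 3, 6}  B8 = {3, 6, 7}
Tree: B1–B2, B2–B3, B3–B4, B4–B5, B5–B6, B6–B7, B7–B8

Each bag holds 3 vertices, so the decomposition has width 2, which upper-bounds the treewidth. The edges 6–8–4–2–9–1–5–0–3–7–6 form a cycle, so G is not a tree and its treewidth is at least 2. Hence tw(G) = 2 exactly.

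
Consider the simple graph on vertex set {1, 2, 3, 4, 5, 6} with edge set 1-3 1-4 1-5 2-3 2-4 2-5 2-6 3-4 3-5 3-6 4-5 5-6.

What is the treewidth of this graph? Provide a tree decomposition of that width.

Each bag holds 4 vertices, so the decomposition has width 3, which upper-bounds the treewidth. For the lower bound, the 4 vertices {1, 3, 4, 5} are pairwise adjacent, and any tree decomposition puts a clique entirely inside one bag — forcing width ≥ 3. The upper and lower bounds meet at 3, so that is the treewidth.

Treewidth 3.
One such decomposition:
Bags: B1 = {2, 3, 4, 5}  B2 = {2, 3, 5, 6}  B3 = {1, 3, 4, 5}
Tree: B1–B2, B1–B3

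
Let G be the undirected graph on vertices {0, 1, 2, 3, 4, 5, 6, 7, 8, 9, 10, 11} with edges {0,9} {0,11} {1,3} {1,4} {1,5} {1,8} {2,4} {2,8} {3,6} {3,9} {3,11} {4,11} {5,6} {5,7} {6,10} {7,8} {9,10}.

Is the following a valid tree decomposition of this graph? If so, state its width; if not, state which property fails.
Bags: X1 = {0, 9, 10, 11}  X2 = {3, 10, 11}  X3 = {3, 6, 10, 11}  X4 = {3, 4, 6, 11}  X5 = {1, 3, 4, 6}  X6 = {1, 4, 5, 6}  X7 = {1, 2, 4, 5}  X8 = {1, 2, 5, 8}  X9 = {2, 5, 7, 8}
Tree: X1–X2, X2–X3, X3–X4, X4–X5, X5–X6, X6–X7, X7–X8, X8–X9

No — edge (9,3) lies in no bag.

A tree decomposition must satisfy three properties: every vertex lies in some bag; for every edge, both endpoints lie together in some bag; and for every vertex, the bags containing it form a connected subtree. Here edge (9,3) lies in no bag, so the decomposition is invalid.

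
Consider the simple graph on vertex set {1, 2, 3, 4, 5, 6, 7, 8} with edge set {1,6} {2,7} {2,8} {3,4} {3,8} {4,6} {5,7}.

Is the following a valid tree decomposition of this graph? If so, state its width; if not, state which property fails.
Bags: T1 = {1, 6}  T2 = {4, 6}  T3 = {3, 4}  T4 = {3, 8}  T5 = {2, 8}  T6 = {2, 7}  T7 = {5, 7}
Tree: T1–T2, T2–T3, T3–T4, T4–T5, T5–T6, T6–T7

Yes; width 1.

Checking the three conditions: (i) the bags cover all of {1, 2, 3, 4, 5, 6, 7, 8}; (ii) for each edge, some bag contains both endpoints; (iii) the bags containing any fixed vertex form a subtree. All hold, so the decomposition is valid with width 2 − 1 = 1.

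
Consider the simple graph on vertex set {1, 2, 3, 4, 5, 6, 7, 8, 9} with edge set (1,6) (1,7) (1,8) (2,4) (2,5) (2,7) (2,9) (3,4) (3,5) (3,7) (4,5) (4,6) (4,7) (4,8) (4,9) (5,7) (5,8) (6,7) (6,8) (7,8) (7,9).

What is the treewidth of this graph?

3

A width-3 tree decomposition is:
Bags: B1 = {2, 4, 5, 7}  B2 = {2, 4, 7, 9}  B3 = {3, 4, 5, 7}  B4 = {4, 5, 7, 8}  B5 = {4, 6, 7, 8}  B6 = {1, 6, 7, 8}
Tree: B1–B2, B1–B3, B3–B4, B4–B5, B5–B6
The largest bag has 4 vertices, giving width 3; this decomposition certifies tw(G) ≤ 3. Conversely, {1, 6, 7, 8} is a clique of size 4, and the vertices of any clique must share a bag in every tree decomposition; so some bag has ≥ 4 vertices and tw(G) ≥ 3. Hence tw(G) = 3 exactly.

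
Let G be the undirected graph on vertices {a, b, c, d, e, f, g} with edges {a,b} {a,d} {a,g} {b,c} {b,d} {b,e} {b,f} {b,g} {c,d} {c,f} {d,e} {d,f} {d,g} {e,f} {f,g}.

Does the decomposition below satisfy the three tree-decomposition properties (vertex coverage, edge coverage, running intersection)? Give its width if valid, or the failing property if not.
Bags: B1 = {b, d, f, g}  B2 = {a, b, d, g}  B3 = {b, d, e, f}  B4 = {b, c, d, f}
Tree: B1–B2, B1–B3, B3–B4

Yes; width 3.

Vertex coverage: the bags together contain {a, b, c, d, e, f, g}, the full vertex set. Edge coverage: each edge of G has both endpoints in at least one bag. Running intersection: for every vertex, the bags containing it form a connected subtree. All three properties hold, so this is a valid tree decomposition of width max|bag| − 1 = 3, and hence tw(G) ≤ 3.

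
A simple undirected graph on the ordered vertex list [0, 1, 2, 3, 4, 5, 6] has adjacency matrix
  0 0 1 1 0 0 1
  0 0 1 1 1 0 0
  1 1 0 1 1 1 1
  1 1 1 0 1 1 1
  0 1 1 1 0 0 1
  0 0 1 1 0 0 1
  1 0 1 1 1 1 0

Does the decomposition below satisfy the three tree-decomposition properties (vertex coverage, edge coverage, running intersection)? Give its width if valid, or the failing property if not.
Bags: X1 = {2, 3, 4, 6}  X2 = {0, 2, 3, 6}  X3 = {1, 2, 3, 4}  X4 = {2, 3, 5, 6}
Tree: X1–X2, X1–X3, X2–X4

Yes; width 3.

Checking the three conditions: (i) the bags cover all of {0, 1, 2, 3, 4, 5, 6}; (ii) for each edge, some bag contains both endpoints; (iii) the bags containing any fixed vertex form a subtree. All hold, so the decomposition is valid with width 4 − 1 = 3.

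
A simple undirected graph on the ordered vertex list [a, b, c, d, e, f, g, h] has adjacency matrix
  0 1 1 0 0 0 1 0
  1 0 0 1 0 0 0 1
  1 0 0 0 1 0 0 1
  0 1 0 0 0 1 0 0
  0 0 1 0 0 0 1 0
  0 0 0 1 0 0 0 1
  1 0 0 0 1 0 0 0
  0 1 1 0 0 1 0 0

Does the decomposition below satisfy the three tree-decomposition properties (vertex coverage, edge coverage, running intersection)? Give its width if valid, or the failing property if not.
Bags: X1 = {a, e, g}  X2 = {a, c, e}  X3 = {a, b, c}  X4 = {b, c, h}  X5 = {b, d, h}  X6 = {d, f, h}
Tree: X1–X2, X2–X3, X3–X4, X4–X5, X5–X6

Every vertex of G appears in some bag (union = {a, b, c, d, e, f, g, h}); every edge is covered by a bag; and for each vertex v the set of bags containing v is connected in the bag tree. The decomposition is therefore valid. The largest bag has 3 vertices, so the width is 2.

Yes; width 2.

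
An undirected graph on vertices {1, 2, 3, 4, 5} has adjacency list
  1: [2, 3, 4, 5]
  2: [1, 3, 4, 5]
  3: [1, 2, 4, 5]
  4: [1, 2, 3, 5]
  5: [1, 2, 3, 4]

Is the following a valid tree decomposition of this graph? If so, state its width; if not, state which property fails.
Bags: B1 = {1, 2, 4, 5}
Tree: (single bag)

No — vertex 3 appears in no bag.

A tree decomposition must satisfy three properties: every vertex lies in some bag; for every edge, both endpoints lie together in some bag; and for every vertex, the bags containing it form a connected subtree. Here vertex 3 appears in no bag, so the decomposition is invalid.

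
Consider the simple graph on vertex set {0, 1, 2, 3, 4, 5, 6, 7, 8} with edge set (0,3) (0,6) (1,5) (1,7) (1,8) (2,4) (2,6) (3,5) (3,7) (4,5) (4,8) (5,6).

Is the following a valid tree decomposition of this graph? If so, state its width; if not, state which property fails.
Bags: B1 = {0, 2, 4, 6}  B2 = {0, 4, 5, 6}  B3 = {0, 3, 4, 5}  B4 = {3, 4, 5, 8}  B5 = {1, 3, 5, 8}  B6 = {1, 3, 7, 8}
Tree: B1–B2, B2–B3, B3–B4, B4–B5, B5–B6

Checking the three conditions: (i) the bags cover all of {0, 1, 2, 3, 4, 5, 6, 7, 8}; (ii) for each edge, some bag contains both endpoints; (iii) the bags containing any fixed vertex form a subtree. All hold, so the decomposition is valid with width 4 − 1 = 3.

Yes; width 3.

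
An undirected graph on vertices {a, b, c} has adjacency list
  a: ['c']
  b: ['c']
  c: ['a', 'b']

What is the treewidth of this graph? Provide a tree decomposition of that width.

Treewidth 1.
One optimal decomposition is:
Bags: B1 = {b, c}  B2 = {a, c}
Tree: B1–B2

The largest bag has 2 vertices, giving width 1; this decomposition certifies tw(G) ≤ 1. G has an edge, so its treewidth is at least 1. Hence tw(G) = 1 exactly.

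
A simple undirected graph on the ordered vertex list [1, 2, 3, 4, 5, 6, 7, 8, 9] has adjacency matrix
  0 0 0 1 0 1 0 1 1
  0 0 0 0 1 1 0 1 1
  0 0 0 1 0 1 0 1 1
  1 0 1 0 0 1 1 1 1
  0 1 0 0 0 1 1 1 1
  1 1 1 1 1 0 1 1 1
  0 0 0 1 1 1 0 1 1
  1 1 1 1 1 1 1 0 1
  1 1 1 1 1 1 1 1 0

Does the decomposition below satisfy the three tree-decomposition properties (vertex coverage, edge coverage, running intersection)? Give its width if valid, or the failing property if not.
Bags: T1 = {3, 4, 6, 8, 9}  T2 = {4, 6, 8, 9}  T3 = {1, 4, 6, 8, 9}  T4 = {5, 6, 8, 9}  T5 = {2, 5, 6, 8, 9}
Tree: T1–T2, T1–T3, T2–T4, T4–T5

A tree decomposition must satisfy three properties: every vertex lies in some bag; for every edge, both endpoints lie together in some bag; and for every vertex, the bags containing it form a connected subtree. Here vertex 7 appears in no bag, so the decomposition is invalid.

No — vertex 7 appears in no bag.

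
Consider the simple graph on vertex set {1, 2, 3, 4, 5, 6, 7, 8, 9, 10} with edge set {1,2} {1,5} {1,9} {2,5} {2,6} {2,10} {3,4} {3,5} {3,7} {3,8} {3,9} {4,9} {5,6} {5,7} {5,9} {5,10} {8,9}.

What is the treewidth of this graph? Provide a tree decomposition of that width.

Treewidth 2.
Bags: B1 = {3, 5, 7}  B2 = {3, 5, 9}  B3 = {1, 5, 9}  B4 = {3, 8, 9}  B5 = {1, 2, 5}  B6 = {2, 5, 6}  B7 = {2, 5, 10}  B8 = {3, 4, 9}
Tree: B1–B2, B2–B3, B2–B4, B3–B5, B5–B6, B5–B7, B4–B8

The largest bag has 3 vertices, giving width 2; this decomposition certifies tw(G) ≤ 2. Conversely, {3, 8, 9} is a clique of size 3, and the vertices of any clique must share a bag in every tree decomposition; so some bag has ≥ 3 vertices and tw(G) ≥ 2. Therefore the treewidth is 2.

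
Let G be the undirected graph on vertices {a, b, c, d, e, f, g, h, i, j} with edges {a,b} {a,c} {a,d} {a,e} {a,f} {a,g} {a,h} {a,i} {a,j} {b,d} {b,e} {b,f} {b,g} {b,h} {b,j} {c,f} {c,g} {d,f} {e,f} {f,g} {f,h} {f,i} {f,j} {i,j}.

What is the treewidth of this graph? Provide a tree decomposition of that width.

Treewidth 3.
One such decomposition:
Bags: B1 = {a, b, f, h}  B2 = {a, b, e, f}  B3 = {a, b, f, j}  B4 = {a, b, f, g}  B5 = {a, c, f, g}  B6 = {a, f, i, j}  B7 = {a, b, d, f}
Tree: B1–B2, B2–B3, B1–B4, B4–B5, B3–B6, B4–B7

Every bag has size at most 4, so the width is 4 − 1 = 3 and tw(G) ≤ 3. For the lower bound, the 4 vertices {a, c, f, g} are pairwise adjacent, and any tree decomposition puts a clique entirely inside one bag — forcing width ≥ 3. Therefore the treewidth is 3.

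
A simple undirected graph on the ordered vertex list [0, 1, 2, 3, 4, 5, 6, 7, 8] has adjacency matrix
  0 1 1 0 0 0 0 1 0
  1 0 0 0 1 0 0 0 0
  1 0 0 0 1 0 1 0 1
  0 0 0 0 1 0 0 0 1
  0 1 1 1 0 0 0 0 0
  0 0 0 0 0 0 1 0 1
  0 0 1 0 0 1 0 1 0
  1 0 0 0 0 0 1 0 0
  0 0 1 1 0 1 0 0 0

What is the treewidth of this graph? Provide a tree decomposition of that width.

Every bag has size at most 4, so the width is 4 − 1 = 3 and tw(G) ≤ 3. For the lower bound: the 4 vertex sets {0,1,7}, {4}, {2}, {3,5,6,8} are disjoint, each induces a connected subgraph, and every pair is joined by at least one edge of G. Contracting each set to a single vertex therefore yields K_{4} as a minor, and since treewidth is minor-monotone, tw(G) ≥ tw(K_{4}) = 3. The upper and lower bounds meet at 3, so that is the treewidth.

Treewidth 3.
Bags: B1 = {0, 1, 4, 7}  B2 = {0, 2, 4, 7}  B3 = {2, 4, 6, 7}  B4 = {2, 3, 4, 6}  B5 = {2, 3, 6, 8}  B6 = {3, 5, 6, 8}
Tree: B1–B2, B2–B3, B3–B4, B4–B5, B5–B6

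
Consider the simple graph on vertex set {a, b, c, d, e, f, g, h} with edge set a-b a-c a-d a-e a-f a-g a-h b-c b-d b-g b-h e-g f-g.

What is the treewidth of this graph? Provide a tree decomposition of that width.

Treewidth 2.
Bags: B1 = {a, e, g}  B2 = {a, b, g}  B3 = {a, b, c}  B4 = {a, f, g}  B5 = {a, b, h}  B6 = {a, b, d}
Tree: B1–B2, B2–B3, B1–B4, B3–B5, B3–B6

Each bag holds 3 vertices, so the decomposition has width 2, which upper-bounds the treewidth. On the other hand G contains the 3-clique {a, e, g}. A clique must lie in a single bag of any decomposition, so no decomposition can have width below 2. Combining the bounds, tw(G) = 2.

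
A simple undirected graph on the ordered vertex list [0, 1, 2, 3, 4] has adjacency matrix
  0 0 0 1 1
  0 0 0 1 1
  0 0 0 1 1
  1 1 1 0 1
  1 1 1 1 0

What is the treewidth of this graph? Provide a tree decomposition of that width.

The largest bag has 3 vertices, giving width 2; this decomposition certifies tw(G) ≤ 2. Conversely, {0, 3, 4} is a clique of size 3, and the vertices of any clique must share a bag in every tree decomposition; so some bag has ≥ 3 vertices and tw(G) ≥ 2. The upper and lower bounds meet at 2, so that is the treewidth.

Treewidth 2.
Bags: B1 = {2, 3, 4}  B2 = {1, 3, 4}  B3 = {0, 3, 4}
Tree: B1–B2, B1–B3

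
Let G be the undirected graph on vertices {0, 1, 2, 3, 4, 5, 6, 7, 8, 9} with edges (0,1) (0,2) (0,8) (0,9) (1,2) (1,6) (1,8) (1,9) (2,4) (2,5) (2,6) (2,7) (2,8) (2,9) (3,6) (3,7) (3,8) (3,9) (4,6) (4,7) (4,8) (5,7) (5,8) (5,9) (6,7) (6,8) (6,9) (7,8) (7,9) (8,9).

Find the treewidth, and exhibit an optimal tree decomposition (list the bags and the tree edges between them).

Treewidth 4.
One such decomposition:
Bags: B1 = {3, 6, 7, 8, 9}  B2 = {2, 6, 7, 8, 9}  B3 = {2, 4, 6, 7, 8}  B4 = {2, 5, 7, 8, 9}  B5 = {1, 2, 6, 8, 9}  B6 = {0, 1, 2, 8, 9}
Tree: B1–B2, B2–B3, B2–B4, B2–B5, B5–B6

Every bag has size at most 5, so the width is 5 − 1 = 4 and tw(G) ≤ 4. Conversely, {0, 1, 2, 8, 9} is a clique of size 5, and the vertices of any clique must share a bag in every tree decomposition; so some bag has ≥ 5 vertices and tw(G) ≥ 4. The upper and lower bounds meet at 4, so that is the treewidth.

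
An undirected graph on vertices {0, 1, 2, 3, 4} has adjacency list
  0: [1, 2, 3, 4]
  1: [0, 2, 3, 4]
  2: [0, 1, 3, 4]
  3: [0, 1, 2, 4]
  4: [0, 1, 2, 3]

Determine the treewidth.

A width-4 tree decomposition is:
Bags: B1 = {0, 1, 2, 3, 4}
Tree: (single bag)
A single bag containing all 5 vertices is trivially a valid decomposition of width 4. On the other hand G contains the 5-clique {0, 1, 2, 3, 4}. A clique must lie in a single bag of any decomposition, so no decomposition can have width below 4. Hence tw(G) = 4 exactly.

4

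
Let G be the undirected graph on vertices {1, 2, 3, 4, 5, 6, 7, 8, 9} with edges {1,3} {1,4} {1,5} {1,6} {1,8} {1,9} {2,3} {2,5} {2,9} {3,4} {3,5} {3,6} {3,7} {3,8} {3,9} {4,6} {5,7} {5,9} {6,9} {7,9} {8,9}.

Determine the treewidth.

3

A width-3 tree decomposition is:
Bags: B1 = {1, 3, 5, 9}  B2 = {1, 3, 6, 9}  B3 = {1, 3, 8, 9}  B4 = {1, 3, 4, 6}  B5 = {3, 5, 7, 9}  B6 = {2, 3, 5, 9}
Tree: B1–B2, B1–B3, B2–B4, B1–B5, B1–B6
The largest bag has 4 vertices, giving width 3; this decomposition certifies tw(G) ≤ 3. On the other hand G contains the 4-clique {1, 3, 8, 9}. A clique must lie in a single bag of any decomposition, so no decomposition can have width below 3. Therefore the treewidth is 3.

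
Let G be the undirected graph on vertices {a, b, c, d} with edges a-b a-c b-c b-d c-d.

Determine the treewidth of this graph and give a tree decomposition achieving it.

Treewidth 2.
One such decomposition:
Bags: B1 = {b, c, d}  B2 = {a, b, c}
Tree: B1–B2

Each bag holds 3 vertices, so the decomposition has width 2, which upper-bounds the treewidth. For the lower bound, the 3 vertices {b, c, d} are pairwise adjacent, and any tree decomposition puts a clique entirely inside one bag — forcing width ≥ 2. Therefore the treewidth is 2.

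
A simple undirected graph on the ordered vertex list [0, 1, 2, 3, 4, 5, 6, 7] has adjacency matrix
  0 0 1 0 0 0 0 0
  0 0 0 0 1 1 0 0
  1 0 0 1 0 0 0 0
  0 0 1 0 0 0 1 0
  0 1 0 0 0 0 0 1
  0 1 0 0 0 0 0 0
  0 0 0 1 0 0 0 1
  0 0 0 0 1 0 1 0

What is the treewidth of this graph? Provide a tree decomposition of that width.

Treewidth 1.
One optimal decomposition is:
Bags: B1 = {1, 5}  B2 = {1, 4}  B3 = {4, 7}  B4 = {6, 7}  B5 = {3, 6}  B6 = {2, 3}  B7 = {0, 2}
Tree: B1–B2, B2–B3, B3–B4, B4–B5, B5–B6, B6–B7

The largest bag has 2 vertices, giving width 1; this decomposition certifies tw(G) ≤ 1. Any graph with an edge has treewidth ≥ 1, and G has the edge 5–1. Combining the bounds, tw(G) = 1.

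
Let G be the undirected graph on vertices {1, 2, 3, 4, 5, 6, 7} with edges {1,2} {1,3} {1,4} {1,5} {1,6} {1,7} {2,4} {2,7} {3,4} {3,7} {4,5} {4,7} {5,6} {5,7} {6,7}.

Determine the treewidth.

A width-3 tree decomposition is:
Bags: B1 = {1, 3, 4, 7}  B2 = {1, 4, 5, 7}  B3 = {1, 5, 6, 7}  B4 = {1, 2, 4, 7}
Tree: B1–B2, B2–B3, B2–B4
Each bag holds 4 vertices, so the decomposition has width 3, which upper-bounds the treewidth. Conversely, {1, 2, 4, 7} is a clique of size 4, and the vertices of any clique must share a bag in every tree decomposition; so some bag has ≥ 4 vertices and tw(G) ≥ 3. Combining the bounds, tw(G) = 3.

3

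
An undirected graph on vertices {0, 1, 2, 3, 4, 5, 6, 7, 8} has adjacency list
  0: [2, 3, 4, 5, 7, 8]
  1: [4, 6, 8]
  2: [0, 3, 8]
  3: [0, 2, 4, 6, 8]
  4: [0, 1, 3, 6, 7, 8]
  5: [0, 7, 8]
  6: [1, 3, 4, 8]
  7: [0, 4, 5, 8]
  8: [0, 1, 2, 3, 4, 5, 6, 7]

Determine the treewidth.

3

A width-3 tree decomposition is:
Bags: B1 = {0, 4, 7, 8}  B2 = {0, 5, 7, 8}  B3 = {0, 3, 4, 8}  B4 = {0, 2, 3, 8}  B5 = {3, 4, 6, 8}  B6 = {1, 4, 6, 8}
Tree: B1–B2, B1–B3, B3–B4, B3–B5, B5–B6
Each bag holds 4 vertices, so the decomposition has width 3, which upper-bounds the treewidth. Conversely, {0, 2, 3, 8} is a clique of size 4, and the vertices of any clique must share a bag in every tree decomposition; so some bag has ≥ 4 vertices and tw(G) ≥ 3. The upper and lower bounds meet at 3, so that is the treewidth.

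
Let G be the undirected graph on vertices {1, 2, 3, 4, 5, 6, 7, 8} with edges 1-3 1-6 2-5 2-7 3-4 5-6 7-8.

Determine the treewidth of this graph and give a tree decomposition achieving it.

Treewidth 1.
One such decomposition:
Bags: B1 = {7, 8}  B2 = {2, 7}  B3 = {2, 5}  B4 = {5, 6}  B5 = {1, 6}  B6 = {1, 3}  B7 = {3, 4}
Tree: B1–B2, B2–B3, B3–B4, B4–B5, B5–B6, B6–B7

Every bag has size at most 2, so the width is 2 − 1 = 1 and tw(G) ≤ 1. Since G has at least one edge (e.g. 8–7), it is not an edgeless graph, so tw(G) ≥ 1. The upper and lower bounds meet at 1, so that is the treewidth.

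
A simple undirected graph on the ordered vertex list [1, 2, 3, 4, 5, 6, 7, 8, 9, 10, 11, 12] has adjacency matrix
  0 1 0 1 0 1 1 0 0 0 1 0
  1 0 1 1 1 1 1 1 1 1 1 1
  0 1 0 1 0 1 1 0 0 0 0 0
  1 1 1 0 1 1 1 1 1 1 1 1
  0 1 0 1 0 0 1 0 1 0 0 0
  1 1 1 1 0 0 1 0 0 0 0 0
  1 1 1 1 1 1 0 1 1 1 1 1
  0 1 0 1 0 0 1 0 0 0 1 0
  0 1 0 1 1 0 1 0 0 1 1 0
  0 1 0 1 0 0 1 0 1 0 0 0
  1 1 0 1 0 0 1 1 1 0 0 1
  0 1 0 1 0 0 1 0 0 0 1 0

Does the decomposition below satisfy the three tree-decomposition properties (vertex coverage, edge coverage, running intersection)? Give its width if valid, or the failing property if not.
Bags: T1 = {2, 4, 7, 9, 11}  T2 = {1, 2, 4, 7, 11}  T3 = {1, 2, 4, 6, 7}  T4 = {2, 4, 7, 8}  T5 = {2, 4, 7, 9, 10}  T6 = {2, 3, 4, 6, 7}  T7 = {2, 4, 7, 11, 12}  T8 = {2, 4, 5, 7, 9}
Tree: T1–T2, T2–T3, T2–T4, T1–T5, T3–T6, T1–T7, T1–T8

No — edge (11,8) lies in no bag.

A tree decomposition must satisfy three properties: every vertex lies in some bag; for every edge, both endpoints lie together in some bag; and for every vertex, the bags containing it form a connected subtree. Here edge (11,8) lies in no bag, so the decomposition is invalid.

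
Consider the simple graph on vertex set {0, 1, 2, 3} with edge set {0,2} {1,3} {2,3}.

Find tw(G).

A width-1 tree decomposition is:
Bags: B1 = {2, 3}  B2 = {0, 2}  B3 = {1, 3}
Tree: B1–B2, B1–B3
The largest bag has 2 vertices, giving width 1; this decomposition certifies tw(G) ≤ 1. Since G has at least one edge (e.g. 2–3), it is not an edgeless graph, so tw(G) ≥ 1. The upper and lower bounds meet at 1, so that is the treewidth.

1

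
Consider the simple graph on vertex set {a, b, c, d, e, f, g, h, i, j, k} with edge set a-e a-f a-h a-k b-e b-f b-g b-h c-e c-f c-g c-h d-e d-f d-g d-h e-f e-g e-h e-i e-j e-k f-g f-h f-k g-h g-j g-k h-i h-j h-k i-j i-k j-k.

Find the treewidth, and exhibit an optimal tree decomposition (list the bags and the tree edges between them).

Each bag holds 5 vertices, so the decomposition has width 4, which upper-bounds the treewidth. Conversely, {e, g, h, j, k} is a clique of size 5, and the vertices of any clique must share a bag in every tree decomposition; so some bag has ≥ 5 vertices and tw(G) ≥ 4. Hence tw(G) = 4 exactly.

Treewidth 4.
One optimal decomposition is:
Bags: B1 = {b, e, f, g, h}  B2 = {e, f, g, h, k}  B3 = {d, e, f, g, h}  B4 = {a, e, f, h, k}  B5 = {c, e, f, g, h}  B6 = {e, g, h, j, k}  B7 = {e, h, i, j, k}
Tree: B1–B2, B2–B3, B2–B4, B3–B5, B2–B6, B6–B7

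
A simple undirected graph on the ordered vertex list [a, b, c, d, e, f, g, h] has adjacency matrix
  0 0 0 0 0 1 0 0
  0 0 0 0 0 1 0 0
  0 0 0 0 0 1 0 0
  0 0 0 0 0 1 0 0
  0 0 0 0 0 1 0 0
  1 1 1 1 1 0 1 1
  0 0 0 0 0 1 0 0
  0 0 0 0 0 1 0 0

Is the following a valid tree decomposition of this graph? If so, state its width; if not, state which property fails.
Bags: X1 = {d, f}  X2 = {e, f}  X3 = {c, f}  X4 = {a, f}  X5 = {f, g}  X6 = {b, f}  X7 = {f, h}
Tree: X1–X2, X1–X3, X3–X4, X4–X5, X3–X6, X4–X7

Yes; width 1.

Checking the three conditions: (i) the bags cover all of {a, b, c, d, e, f, g, h}; (ii) for each edge, some bag contains both endpoints; (iii) the bags containing any fixed vertex form a subtree. All hold, so the decomposition is valid with width 2 − 1 = 1.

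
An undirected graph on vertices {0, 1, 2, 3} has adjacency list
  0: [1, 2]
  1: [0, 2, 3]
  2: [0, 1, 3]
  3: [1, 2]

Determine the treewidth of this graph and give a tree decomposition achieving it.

Every bag has size at most 3, so the width is 3 − 1 = 2 and tw(G) ≤ 2. For the lower bound, the 3 vertices {0, 1, 2} are pairwise adjacent, and any tree decomposition puts a clique entirely inside one bag — forcing width ≥ 2. Combining the bounds, tw(G) = 2.

Treewidth 2.
One optimal decomposition is:
Bags: B1 = {0, 1, 2}  B2 = {1, 2, 3}
Tree: B1–B2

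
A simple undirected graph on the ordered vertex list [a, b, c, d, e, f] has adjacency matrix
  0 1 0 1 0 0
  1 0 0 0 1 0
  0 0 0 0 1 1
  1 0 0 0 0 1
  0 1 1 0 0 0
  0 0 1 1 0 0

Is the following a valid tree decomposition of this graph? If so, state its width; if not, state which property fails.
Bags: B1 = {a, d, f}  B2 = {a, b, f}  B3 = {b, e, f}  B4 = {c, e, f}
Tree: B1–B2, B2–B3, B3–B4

Yes; width 2.

Vertex coverage: the bags together contain {a, b, c, d, e, f}, the full vertex set. Edge coverage: each edge of G has both endpoints in at least one bag. Running intersection: for every vertex, the bags containing it form a connected subtree. All three properties hold, so this is a valid tree decomposition of width max|bag| − 1 = 2, and hence tw(G) ≤ 2.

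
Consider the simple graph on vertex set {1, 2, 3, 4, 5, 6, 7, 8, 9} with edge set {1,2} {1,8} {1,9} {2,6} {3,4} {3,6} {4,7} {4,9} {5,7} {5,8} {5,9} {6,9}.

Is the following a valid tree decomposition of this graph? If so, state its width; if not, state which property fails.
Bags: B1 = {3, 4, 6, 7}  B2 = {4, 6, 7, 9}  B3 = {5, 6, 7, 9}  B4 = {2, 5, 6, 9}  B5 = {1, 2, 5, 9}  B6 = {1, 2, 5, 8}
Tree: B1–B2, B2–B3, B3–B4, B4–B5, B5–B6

Checking the three conditions: (i) the bags cover all of {1, 2, 3, 4, 5, 6, 7, 8, 9}; (ii) for each edge, some bag contains both endpoints; (iii) the bags containing any fixed vertex form a subtree. All hold, so the decomposition is valid with width 4 − 1 = 3.

Yes; width 3.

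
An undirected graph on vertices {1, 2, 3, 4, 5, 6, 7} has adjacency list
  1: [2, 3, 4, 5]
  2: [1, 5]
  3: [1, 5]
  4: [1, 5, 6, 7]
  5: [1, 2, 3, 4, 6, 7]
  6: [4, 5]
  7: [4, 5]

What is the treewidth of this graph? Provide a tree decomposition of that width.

The largest bag has 3 vertices, giving width 2; this decomposition certifies tw(G) ≤ 2. On the other hand G contains the 3-clique {1, 2, 5}. A clique must lie in a single bag of any decomposition, so no decomposition can have width below 2. Combining the bounds, tw(G) = 2.

Treewidth 2.
One such decomposition:
Bags: B1 = {4, 5, 6}  B2 = {1, 4, 5}  B3 = {1, 2, 5}  B4 = {1, 3, 5}  B5 = {4, 5, 7}
Tree: B1–B2, B2–B3, B2–B4, B1–B5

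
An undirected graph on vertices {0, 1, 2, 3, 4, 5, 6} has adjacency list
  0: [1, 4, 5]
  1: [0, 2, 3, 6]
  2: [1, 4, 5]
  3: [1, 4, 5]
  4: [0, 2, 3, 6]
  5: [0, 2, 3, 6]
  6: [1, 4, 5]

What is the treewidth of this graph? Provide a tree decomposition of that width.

Treewidth 3.
One optimal decomposition is:
Bags: B1 = {0, 1, 4, 5}  B2 = {1, 3, 4, 5}  B3 = {1, 4, 5, 6}  B4 = {1, 2, 4, 5}
Tree: B1–B2, B2–B3, B3–B4

Every bag has size at most 4, so the width is 4 − 1 = 3 and tw(G) ≤ 3. For the lower bound: the 4 vertex sets {0,5}, {1,3}, {4}, {6} are disjoint, each induces a connected subgraph, and every pair is joined by at least one edge of G. Contracting each set to a single vertex therefore yields K_{4} as a minor, and since treewidth is minor-monotone, tw(G) ≥ tw(K_{4}) = 3. Combining the bounds, tw(G) = 3.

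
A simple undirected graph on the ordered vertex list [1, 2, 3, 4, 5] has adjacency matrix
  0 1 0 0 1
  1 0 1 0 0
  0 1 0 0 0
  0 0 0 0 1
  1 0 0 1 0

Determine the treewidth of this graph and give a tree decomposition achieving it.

The largest bag has 2 vertices, giving width 1; this decomposition certifies tw(G) ≤ 1. G has an edge, so its treewidth is at least 1. Therefore the treewidth is 1.

Treewidth 1.
One such decomposition:
Bags: B1 = {4, 5}  B2 = {1, 5}  B3 = {1, 2}  B4 = {2, 3}
Tree: B1–B2, B2–B3, B3–B4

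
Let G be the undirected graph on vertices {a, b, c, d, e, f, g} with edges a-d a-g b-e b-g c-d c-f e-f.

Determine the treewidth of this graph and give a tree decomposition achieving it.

Each bag holds 3 vertices, so the decomposition has width 2, which upper-bounds the treewidth. For the lower bound, G contains the cycle e–f–c–d–a–g–b–e, so G is not a forest; only forests have treewidth ≤ 1, hence tw(G) ≥ 2. Therefore the treewidth is 2.

Treewidth 2.
Bags: B1 = {c, e, f}  B2 = {c, d, e}  B3 = {a, d, e}  B4 = {a, e, g}  B5 = {b, e, g}
Tree: B1–B2, B2–B3, B3–B4, B4–B5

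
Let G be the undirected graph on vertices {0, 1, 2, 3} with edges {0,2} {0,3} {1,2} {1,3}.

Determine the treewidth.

2

A width-2 tree decomposition is:
Bags: B1 = {1, 2, 3}  B2 = {0, 2, 3}
Tree: B1–B2
Each bag holds 3 vertices, so the decomposition has width 2, which upper-bounds the treewidth. Since 2–1–3–0–2 is a cycle in G, G is not acyclic. Forests are exactly the graphs of treewidth ≤ 1, so tw(G) ≥ 2. Therefore the treewidth is 2.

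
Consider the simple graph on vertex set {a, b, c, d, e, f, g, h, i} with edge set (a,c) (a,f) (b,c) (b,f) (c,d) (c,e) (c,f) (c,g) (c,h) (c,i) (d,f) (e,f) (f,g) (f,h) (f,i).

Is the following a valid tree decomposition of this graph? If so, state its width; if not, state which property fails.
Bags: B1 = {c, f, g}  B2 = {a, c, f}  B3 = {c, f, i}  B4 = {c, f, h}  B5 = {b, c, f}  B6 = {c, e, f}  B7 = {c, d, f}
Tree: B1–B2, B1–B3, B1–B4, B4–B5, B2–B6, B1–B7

Yes; width 2.

Vertex coverage: the bags together contain {a, b, c, d, e, f, g, h, i}, the full vertex set. Edge coverage: each edge of G has both endpoints in at least one bag. Running intersection: for every vertex, the bags containing it form a connected subtree. All three properties hold, so this is a valid tree decomposition of width max|bag| − 1 = 2, and hence tw(G) ≤ 2.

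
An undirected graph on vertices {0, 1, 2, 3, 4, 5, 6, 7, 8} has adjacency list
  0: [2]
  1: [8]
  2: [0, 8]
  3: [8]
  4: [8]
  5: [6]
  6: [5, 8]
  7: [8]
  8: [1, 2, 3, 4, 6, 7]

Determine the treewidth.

1

A width-1 tree decomposition is:
Bags: B1 = {7, 8}  B2 = {6, 8}  B3 = {5, 6}  B4 = {3, 8}  B5 = {1, 8}  B6 = {2, 8}  B7 = {4, 8}  B8 = {0, 2}
Tree: B1–B2, B2–B3, B2–B4, B2–B5, B1–B6, B5–B7, B6–B8
Every bag has size at most 2, so the width is 2 − 1 = 1 and tw(G) ≤ 1. Since G has at least one edge (e.g. 7–8), it is not an edgeless graph, so tw(G) ≥ 1. The upper and lower bounds meet at 1, so that is the treewidth.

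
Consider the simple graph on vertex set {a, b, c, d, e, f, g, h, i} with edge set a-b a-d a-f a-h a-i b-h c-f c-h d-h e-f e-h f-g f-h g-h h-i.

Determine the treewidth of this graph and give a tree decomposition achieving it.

Treewidth 2.
One optimal decomposition is:
Bags: B1 = {f, g, h}  B2 = {a, f, h}  B3 = {a, d, h}  B4 = {a, b, h}  B5 = {a, h, i}  B6 = {c, f, h}  B7 = {e, f, h}
Tree: B1–B2, B2–B3, B2–B4, B2–B5, B2–B6, B2–B7

The largest bag has 3 vertices, giving width 2; this decomposition certifies tw(G) ≤ 2. Conversely, {a, d, h} is a clique of size 3, and the vertices of any clique must share a bag in every tree decomposition; so some bag has ≥ 3 vertices and tw(G) ≥ 2. Combining the bounds, tw(G) = 2.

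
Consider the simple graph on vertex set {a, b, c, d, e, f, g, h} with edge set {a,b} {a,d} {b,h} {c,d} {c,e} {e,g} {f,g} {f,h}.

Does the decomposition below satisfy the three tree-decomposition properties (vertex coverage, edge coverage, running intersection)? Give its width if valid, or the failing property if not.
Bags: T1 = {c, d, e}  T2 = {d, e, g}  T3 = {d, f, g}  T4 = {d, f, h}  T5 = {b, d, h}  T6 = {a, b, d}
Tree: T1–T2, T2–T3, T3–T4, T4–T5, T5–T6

Every vertex of G appears in some bag (union = {a, b, c, d, e, f, g, h}); every edge is covered by a bag; and for each vertex v the set of bags containing v is connected in the bag tree. The decomposition is therefore valid. The largest bag has 3 vertices, so the width is 2.

Yes; width 2.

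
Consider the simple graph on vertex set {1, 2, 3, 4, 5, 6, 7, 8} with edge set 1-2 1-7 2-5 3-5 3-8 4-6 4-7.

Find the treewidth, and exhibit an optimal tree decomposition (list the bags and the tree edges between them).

The largest bag has 2 vertices, giving width 1; this decomposition certifies tw(G) ≤ 1. Any graph with an edge has treewidth ≥ 1, and G has the edge 6–4. Therefore the treewidth is 1.

Treewidth 1.
Bags: B1 = {4, 6}  B2 = {4, 7}  B3 = {1, 7}  B4 = {1, 2}  B5 = {2, 5}  B6 = {3, 5}  B7 = {3, 8}
Tree: B1–B2, B2–B3, B3–B4, B4–B5, B5–B6, B6–B7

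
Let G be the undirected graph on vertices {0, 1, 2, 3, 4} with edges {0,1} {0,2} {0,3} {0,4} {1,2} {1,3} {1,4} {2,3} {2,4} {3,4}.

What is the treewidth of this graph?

4

A width-4 tree decomposition is:
Bags: B1 = {0, 1, 2, 3, 4}
Tree: (single bag)
A single bag containing all 5 vertices is trivially a valid decomposition of width 4. For the lower bound, the 5 vertices {0, 1, 2, 3, 4} are pairwise adjacent, and any tree decomposition puts a clique entirely inside one bag — forcing width ≥ 4. Therefore the treewidth is 4.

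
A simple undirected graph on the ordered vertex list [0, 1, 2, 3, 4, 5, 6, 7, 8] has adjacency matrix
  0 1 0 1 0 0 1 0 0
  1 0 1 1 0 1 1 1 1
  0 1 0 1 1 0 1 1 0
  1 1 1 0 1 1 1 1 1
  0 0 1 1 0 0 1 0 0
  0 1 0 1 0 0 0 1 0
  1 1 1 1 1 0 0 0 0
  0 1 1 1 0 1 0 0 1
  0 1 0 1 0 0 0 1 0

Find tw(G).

A width-3 tree decomposition is:
Bags: B1 = {1, 2, 3, 6}  B2 = {1, 2, 3, 7}  B3 = {1, 3, 5, 7}  B4 = {0, 1, 3, 6}  B5 = {1, 3, 7, 8}  B6 = {2, 3, 4, 6}
Tree: B1–B2, B2–B3, B1–B4, B3–B5, B1–B6
The largest bag has 4 vertices, giving width 3; this decomposition certifies tw(G) ≤ 3. For the lower bound, the 4 vertices {0, 1, 3, 6} are pairwise adjacent, and any tree decomposition puts a clique entirely inside one bag — forcing width ≥ 3. Hence tw(G) = 3 exactly.

3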